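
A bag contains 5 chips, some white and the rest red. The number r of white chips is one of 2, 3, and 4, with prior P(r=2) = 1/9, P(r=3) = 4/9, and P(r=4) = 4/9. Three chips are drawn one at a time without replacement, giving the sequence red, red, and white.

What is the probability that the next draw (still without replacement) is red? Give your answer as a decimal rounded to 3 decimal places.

The likelihood of the observed sequence under each hypothesis: P(data | r = 2) = (3/5)(2/4)(2/3) = 1/5; P(data | r = 3) = (2/5)(1/4)(3/3) = 1/10; P(data | r = 4) = (1/5)(0/4) = 0.
Weighting by the prior gives 1/9 · 1/5 = 1/45, 4/9 · 1/10 = 2/45, 4/9 · 0 = 0; with total 1/15.
Dividing through by the total gives posterior P(r = 2 | data) = 1/3, P(r = 3 | data) = 2/3, P(r = 4 | data) = 0.
So P(red next | data) = Σ P(red next | H) P(H | data) = (1/2)(1/3) + (0)(2/3) = 1/6.

0.167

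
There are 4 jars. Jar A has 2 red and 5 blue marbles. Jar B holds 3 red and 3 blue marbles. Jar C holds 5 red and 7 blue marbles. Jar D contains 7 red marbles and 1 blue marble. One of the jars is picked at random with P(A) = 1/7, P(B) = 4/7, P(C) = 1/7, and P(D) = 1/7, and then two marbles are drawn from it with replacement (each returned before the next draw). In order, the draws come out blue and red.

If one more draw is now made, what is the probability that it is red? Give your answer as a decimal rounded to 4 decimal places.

0.4852

Compute the likelihood of the observed sequence for each case: P(data | jar A) = (5/7)(2/7) = 0.20408; P(data | jar B) = (3/6)(3/6) = 0.25; P(data | jar C) = (7/12)(5/12) = 0.24306; P(data | jar D) = (1/8)(7/8) = 0.10938.
Weighting by the prior gives 1/7 · 0.20408 = 0.029155, 4/7 · 0.25 = 0.14286, 1/7 · 0.24306 = 0.034722, 1/7 · 0.10938 = 0.015625; summing to 0.22236.
Normalising, the posterior is P(jar A | data) = 0.13111, P(jar B | data) = 0.64246, P(jar C | data) = 0.15615, P(jar D | data) = 0.070269.
The predictive probability is P(red next | data) = (2/7)(0.13111) + (1/2)(0.64246) + (5/12)(0.15615) + (7/8)(0.070269) = 0.48524.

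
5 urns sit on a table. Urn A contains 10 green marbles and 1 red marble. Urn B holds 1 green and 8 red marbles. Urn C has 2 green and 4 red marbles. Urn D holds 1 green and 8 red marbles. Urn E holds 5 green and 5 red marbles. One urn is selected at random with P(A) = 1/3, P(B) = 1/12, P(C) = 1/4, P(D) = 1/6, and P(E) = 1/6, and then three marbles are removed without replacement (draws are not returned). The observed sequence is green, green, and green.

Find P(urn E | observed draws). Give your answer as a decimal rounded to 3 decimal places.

Under each hypothesis, the probability of the observed sequence is: P(data | urn A) = (10/11)(9/10)(8/9) = 8/11; P(data | urn B) = (1/9)(0/8) = 0; P(data | urn C) = (2/6)(1/5)(0/4) = 0; P(data | urn D) = (1/9)(0/8) = 0; P(data | urn E) = (5/10)(4/9)(3/8) = 1/12.
The prior-weighted likelihoods are 1/3 · 8/11 = 8/33, 1/12 · 0 = 0, 1/4 · 0 = 0, 1/6 · 0 = 0, 1/6 · 1/12 = 1/72; with total 203/792.
Therefore the posterior P(urn E | data) = (1/72) / (203/792) = 11/203.

0.054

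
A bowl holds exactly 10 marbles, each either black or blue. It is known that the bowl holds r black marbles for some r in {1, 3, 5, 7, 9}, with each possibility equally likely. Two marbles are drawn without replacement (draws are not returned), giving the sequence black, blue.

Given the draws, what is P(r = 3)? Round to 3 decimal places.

Under each hypothesis, the probability of the observed sequence is: P(data | r = 1) = (1/10)(9/9) = 1/10; P(data | r = 3) = (3/10)(7/9) = 7/30; P(data | r = 5) = (5/10)(5/9) = 5/18; P(data | r = 7) = (7/10)(3/9) = 7/30; P(data | r = 9) = (9/10)(1/9) = 1/10.
The prior-weighted likelihoods are 1/5 · 1/10 = 1/50, 1/5 · 7/30 = 7/150, 1/5 · 5/18 = 1/18, 1/5 · 7/30 = 7/150, 1/5 · 1/10 = 1/50; these sum to 17/90.
By Bayes' rule, P(r = 3 | data) = (7/150) / (17/90) = 21/85.

0.247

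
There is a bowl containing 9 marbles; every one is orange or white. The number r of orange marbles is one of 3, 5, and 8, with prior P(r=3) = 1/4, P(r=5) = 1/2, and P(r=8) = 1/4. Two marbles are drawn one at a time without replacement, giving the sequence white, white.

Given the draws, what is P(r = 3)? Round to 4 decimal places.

The likelihood of the observed sequence under each hypothesis: P(data | r = 3) = (6/9)(5/8) = 5/12; P(data | r = 5) = (4/9)(3/8) = 1/6; P(data | r = 8) = (1/9)(0/8) = 0.
Multiplying each by its prior: 1/4 · 5/12 = 5/48, 1/2 · 1/6 = 1/12, 1/4 · 0 = 0; summing to 3/16.
By Bayes' rule, P(r = 3 | data) = (5/48) / (3/16) = 5/9.

0.5556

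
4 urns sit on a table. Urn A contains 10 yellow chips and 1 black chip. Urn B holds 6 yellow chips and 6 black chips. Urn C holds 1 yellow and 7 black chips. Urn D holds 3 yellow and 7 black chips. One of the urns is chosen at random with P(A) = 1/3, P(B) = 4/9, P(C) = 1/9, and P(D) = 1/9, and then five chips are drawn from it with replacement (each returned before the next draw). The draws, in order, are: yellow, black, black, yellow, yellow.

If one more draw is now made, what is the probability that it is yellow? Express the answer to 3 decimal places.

0.528

Under each hypothesis, the probability of the observed sequence is: P(data | urn A) = (10/11)(1/11)(1/11)(10/11)(10/11) = 0.0062092; P(data | urn B) = (6/12)(6/12)(6/12)(6/12)(6/12) = 0.03125; P(data | urn C) = (1/8)(7/8)(7/8)(1/8)(1/8) = 0.0014954; P(data | urn D) = (3/10)(7/10)(7/10)(3/10)(3/10) = 0.01323.
The prior-weighted likelihoods are 1/3 · 0.0062092 = 0.0020697, 4/9 · 0.03125 = 0.013889, 1/9 · 0.0014954 = 0.00016615, 1/9 · 0.01323 = 0.00147; with total 0.017595.
Dividing through by the total gives posterior P(urn A | data) = 0.11763, P(urn B | data) = 0.78938, P(urn C | data) = 0.0094432, P(urn D | data) = 0.083548.
The predictive probability is P(yellow next | data) = (10/11)(0.11763) + (1/2)(0.78938) + (1/8)(0.0094432) + (3/10)(0.083548) = 0.52787.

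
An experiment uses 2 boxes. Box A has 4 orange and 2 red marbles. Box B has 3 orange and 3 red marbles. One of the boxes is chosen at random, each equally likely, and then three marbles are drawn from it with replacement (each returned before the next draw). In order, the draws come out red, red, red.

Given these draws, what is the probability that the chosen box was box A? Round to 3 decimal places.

Compute the likelihood of the observed sequence for each case: P(data | box A) = (2/6)(2/6)(2/6) = 1/27; P(data | box B) = (3/6)(3/6)(3/6) = 1/8.
Multiplying each by its prior: 1/2 · 1/27 = 1/54, 1/2 · 1/8 = 1/16; with total 35/432.
By Bayes' rule, P(box A | data) = (1/54) / (35/432) = 8/35.

0.229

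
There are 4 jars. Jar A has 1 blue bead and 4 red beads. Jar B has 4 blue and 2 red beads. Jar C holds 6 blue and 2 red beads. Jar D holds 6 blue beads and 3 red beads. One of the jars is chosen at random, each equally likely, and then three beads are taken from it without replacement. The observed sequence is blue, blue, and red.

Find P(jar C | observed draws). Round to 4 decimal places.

Under each hypothesis, the probability of the observed sequence is: P(data | jar A) = (1/5)(0/4) = 0; P(data | jar B) = (4/6)(3/5)(2/4) = 1/5; P(data | jar C) = (6/8)(5/7)(2/6) = 5/28; P(data | jar D) = (6/9)(5/8)(3/7) = 5/28.
Multiplying each by its prior: 1/4 · 0 = 0, 1/4 · 1/5 = 1/20, 1/4 · 5/28 = 5/112, 1/4 · 5/28 = 5/112; summing to 39/280.
So P(jar C | data) = (5/112) / (39/280) = 25/78.

0.3205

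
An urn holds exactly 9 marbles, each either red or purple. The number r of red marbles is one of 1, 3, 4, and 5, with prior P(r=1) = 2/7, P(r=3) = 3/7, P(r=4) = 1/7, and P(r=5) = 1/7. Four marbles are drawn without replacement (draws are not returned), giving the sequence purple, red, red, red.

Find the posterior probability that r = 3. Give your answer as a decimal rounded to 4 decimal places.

Compute the likelihood of the observed sequence for each case: P(data | r = 1) = (8/9)(1/8)(0/7) = 0; P(data | r = 3) = (6/9)(3/8)(2/7)(1/6) = 1/84; P(data | r = 4) = (5/9)(4/8)(3/7)(2/6) = 5/126; P(data | r = 5) = (4/9)(5/8)(4/7)(3/6) = 5/63.
The prior-weighted likelihoods are 2/7 · 0 = 0, 3/7 · 1/84 = 1/196, 1/7 · 5/126 = 5/882, 1/7 · 5/63 = 5/441; with total 13/588.
Therefore the posterior P(r = 3 | data) = (1/196) / (13/588) = 3/13.

0.2308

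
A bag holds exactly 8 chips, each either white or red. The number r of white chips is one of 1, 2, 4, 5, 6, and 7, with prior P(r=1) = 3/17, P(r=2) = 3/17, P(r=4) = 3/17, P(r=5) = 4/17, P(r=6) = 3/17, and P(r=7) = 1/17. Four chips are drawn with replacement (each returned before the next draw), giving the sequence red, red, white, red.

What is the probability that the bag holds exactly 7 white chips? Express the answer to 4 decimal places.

For each hypothesis, P(data | H) works out to: P(data | r = 1) = (7/8)(7/8)(1/8)(7/8) = 0.08374; P(data | r = 2) = (6/8)(6/8)(2/8)(6/8) = 0.10547; P(data | r = 4) = (4/8)(4/8)(4/8)(4/8) = 0.0625; P(data | r = 5) = (3/8)(3/8)(5/8)(3/8) = 0.032959; P(data | r = 6) = (2/8)(2/8)(6/8)(2/8) = 0.011719; P(data | r = 7) = (1/8)(1/8)(7/8)(1/8) = 0.001709.
Weighting by the prior gives 3/17 · 0.08374 = 0.014778, 3/17 · 0.10547 = 0.018612, 3/17 · 0.0625 = 0.011029, 4/17 · 0.032959 = 0.0077551, 3/17 · 0.011719 = 0.002068, 1/17 · 0.001709 = 0.00010053; summing to 0.054343.
Therefore the posterior P(r = 7 | data) = (0.00010053) / (0.054343) = 0.0018499.

0.0018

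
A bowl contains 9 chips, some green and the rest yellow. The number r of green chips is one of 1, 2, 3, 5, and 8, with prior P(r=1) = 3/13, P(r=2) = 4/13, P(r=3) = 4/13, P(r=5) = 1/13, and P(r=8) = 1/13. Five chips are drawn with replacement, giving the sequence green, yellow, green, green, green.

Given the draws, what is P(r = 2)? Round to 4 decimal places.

0.0497

The likelihood of the observed sequence under each hypothesis: P(data | r = 1) = (1/9)(8/9)(1/9)(1/9)(1/9) = 0.00013548; P(data | r = 2) = (2/9)(7/9)(2/9)(2/9)(2/9) = 0.0018967; P(data | r = 3) = (3/9)(6/9)(3/9)(3/9)(3/9) = 0.0082305; P(data | r = 5) = (5/9)(4/9)(5/9)(5/9)(5/9) = 0.042338; P(data | r = 8) = (8/9)(1/9)(8/9)(8/9)(8/9) = 0.069366.
Multiplying each by its prior: 3/13 · 0.00013548 = 3.1265e-05, 4/13 · 0.0018967 = 0.00058361, 4/13 · 0.0082305 = 0.0025324, 1/13 · 0.042338 = 0.0032567, 1/13 · 0.069366 = 0.0053359; summing to 0.01174.
By Bayes' rule, P(r = 2 | data) = (0.00058361) / (0.01174) = 0.049711.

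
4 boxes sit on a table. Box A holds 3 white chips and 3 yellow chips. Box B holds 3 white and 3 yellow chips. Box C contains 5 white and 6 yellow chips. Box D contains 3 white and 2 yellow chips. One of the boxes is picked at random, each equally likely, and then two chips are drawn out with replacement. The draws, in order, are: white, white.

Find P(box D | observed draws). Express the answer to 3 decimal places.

0.338

For each hypothesis, P(data | H) works out to: P(data | box A) = (3/6)(3/6) = 0.25; P(data | box B) = (3/6)(3/6) = 0.25; P(data | box C) = (5/11)(5/11) = 0.20661; P(data | box D) = (3/5)(3/5) = 0.36.
Multiplying each by its prior: 1/4 · 0.25 = 0.0625, 1/4 · 0.25 = 0.0625, 1/4 · 0.20661 = 0.051653, 1/4 · 0.36 = 0.09; with total 0.26665.
So P(box D | data) = (0.09) / (0.26665) = 0.33752.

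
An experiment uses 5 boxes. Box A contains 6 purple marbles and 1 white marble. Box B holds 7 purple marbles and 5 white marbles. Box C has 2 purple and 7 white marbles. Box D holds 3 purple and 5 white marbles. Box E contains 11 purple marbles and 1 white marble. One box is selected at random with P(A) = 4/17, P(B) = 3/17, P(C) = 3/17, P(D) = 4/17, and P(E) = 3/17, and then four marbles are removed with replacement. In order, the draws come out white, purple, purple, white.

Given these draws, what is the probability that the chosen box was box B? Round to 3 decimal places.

0.314

Under each hypothesis, the probability of the observed sequence is: P(data | box A) = (1/7)(6/7)(6/7)(1/7) = 0.014994; P(data | box B) = (5/12)(7/12)(7/12)(5/12) = 0.059076; P(data | box C) = (7/9)(2/9)(2/9)(7/9) = 0.029873; P(data | box D) = (5/8)(3/8)(3/8)(5/8) = 0.054932; P(data | box E) = (1/12)(11/12)(11/12)(1/12) = 0.0058353.
Weighting by the prior gives 4/17 · 0.014994 = 0.0035279, 3/17 · 0.059076 = 0.010425, 3/17 · 0.029873 = 0.0052718, 4/17 · 0.054932 = 0.012925, 3/17 · 0.0058353 = 0.0010298; these sum to 0.03318.
Therefore the posterior P(box B | data) = (0.010425) / (0.03318) = 0.3142.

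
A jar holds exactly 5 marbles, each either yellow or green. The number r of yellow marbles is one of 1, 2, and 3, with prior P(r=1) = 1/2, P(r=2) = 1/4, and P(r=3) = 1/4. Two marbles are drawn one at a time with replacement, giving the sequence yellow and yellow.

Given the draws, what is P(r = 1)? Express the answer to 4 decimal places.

0.1333

The likelihood of the observed sequence under each hypothesis: P(data | r = 1) = (1/5)(1/5) = 1/25; P(data | r = 2) = (2/5)(2/5) = 4/25; P(data | r = 3) = (3/5)(3/5) = 9/25.
The prior-weighted likelihoods are 1/2 · 1/25 = 1/50, 1/4 · 4/25 = 1/25, 1/4 · 9/25 = 9/100; with total 3/20.
Hence P(r = 1 | data) = (1/50) / (3/20) = 2/15.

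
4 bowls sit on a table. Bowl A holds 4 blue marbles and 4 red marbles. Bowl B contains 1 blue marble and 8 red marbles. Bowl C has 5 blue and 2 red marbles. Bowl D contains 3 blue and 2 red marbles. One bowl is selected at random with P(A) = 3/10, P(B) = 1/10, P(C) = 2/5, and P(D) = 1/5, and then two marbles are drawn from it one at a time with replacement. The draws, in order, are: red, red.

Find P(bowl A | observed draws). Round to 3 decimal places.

Under each hypothesis, the probability of the observed sequence is: P(data | bowl A) = (4/8)(4/8) = 0.25; P(data | bowl B) = (8/9)(8/9) = 0.79012; P(data | bowl C) = (2/7)(2/7) = 0.081633; P(data | bowl D) = (2/5)(2/5) = 0.16.
Multiplying each by its prior: 3/10 · 0.25 = 0.075, 1/10 · 0.79012 = 0.079012, 2/5 · 0.081633 = 0.032653, 1/5 · 0.16 = 0.032; with total 0.21867.
By Bayes' rule, P(bowl A | data) = (0.075) / (0.21867) = 0.34299.

0.343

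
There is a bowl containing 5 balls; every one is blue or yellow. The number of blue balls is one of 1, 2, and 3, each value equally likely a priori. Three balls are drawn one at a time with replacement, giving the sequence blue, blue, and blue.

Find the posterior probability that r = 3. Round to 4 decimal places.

Compute the likelihood of the observed sequence for each case: P(data | r = 1) = (1/5)(1/5)(1/5) = 1/125; P(data | r = 2) = (2/5)(2/5)(2/5) = 8/125; P(data | r = 3) = (3/5)(3/5)(3/5) = 27/125.
Multiplying each by its prior: 1/3 · 1/125 = 1/375, 1/3 · 8/125 = 8/375, 1/3 · 27/125 = 9/125; these sum to 12/125.
By Bayes' rule, P(r = 3 | data) = (9/125) / (12/125) = 3/4.

0.7500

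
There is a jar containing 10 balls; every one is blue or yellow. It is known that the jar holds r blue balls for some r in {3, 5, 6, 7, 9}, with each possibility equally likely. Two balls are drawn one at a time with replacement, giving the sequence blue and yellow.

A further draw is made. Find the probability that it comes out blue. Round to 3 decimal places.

0.560

Compute the likelihood of the observed sequence for each case: P(data | r = 3) = (3/10)(7/10) = 21/100; P(data | r = 5) = (5/10)(5/10) = 1/4; P(data | r = 6) = (6/10)(4/10) = 6/25; P(data | r = 7) = (7/10)(3/10) = 21/100; P(data | r = 9) = (9/10)(1/10) = 9/100.
Weighting by the prior gives 1/5 · 21/100 = 21/500, 1/5 · 1/4 = 1/20, 1/5 · 6/25 = 6/125, 1/5 · 21/100 = 21/500, 1/5 · 9/100 = 9/500; these sum to 1/5.
The posterior is then P(r = 3 | data) = 21/100, P(r = 5 | data) = 1/4, P(r = 6 | data) = 6/25, P(r = 7 | data) = 21/100, P(r = 9 | data) = 9/100.
The predictive probability is P(blue next | data) = (3/10)(21/100) + (1/2)(1/4) + (3/5)(6/25) + (7/10)(21/100) + (9/10)(9/100) = 14/25.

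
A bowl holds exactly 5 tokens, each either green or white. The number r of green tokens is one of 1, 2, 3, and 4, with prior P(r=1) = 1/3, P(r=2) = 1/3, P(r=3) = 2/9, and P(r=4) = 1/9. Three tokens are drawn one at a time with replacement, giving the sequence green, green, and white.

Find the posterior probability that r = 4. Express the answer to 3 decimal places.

0.160

Under each hypothesis, the probability of the observed sequence is: P(data | r = 1) = (1/5)(1/5)(4/5) = 0.032; P(data | r = 2) = (2/5)(2/5)(3/5) = 0.096; P(data | r = 3) = (3/5)(3/5)(2/5) = 0.144; P(data | r = 4) = (4/5)(4/5)(1/5) = 0.128.
Multiplying each by its prior: 1/3 · 0.032 = 0.010667, 1/3 · 0.096 = 0.032, 2/9 · 0.144 = 0.032, 1/9 · 0.128 = 0.014222; summing to 0.088889.
Hence P(r = 4 | data) = (0.014222) / (0.088889) = 0.16.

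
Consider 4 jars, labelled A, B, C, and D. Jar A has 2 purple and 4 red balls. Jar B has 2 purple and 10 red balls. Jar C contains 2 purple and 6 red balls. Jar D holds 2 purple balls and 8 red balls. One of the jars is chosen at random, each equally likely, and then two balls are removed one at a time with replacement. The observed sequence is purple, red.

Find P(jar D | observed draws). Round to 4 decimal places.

The likelihood of the observed sequence under each hypothesis: P(data | jar A) = (2/6)(4/6) = 0.22222; P(data | jar B) = (2/12)(10/12) = 0.13889; P(data | jar C) = (2/8)(6/8) = 0.1875; P(data | jar D) = (2/10)(8/10) = 0.16.
Weighting by the prior gives 1/4 · 0.22222 = 0.055556, 1/4 · 0.13889 = 0.034722, 1/4 · 0.1875 = 0.046875, 1/4 · 0.16 = 0.04; these sum to 0.17715.
So P(jar D | data) = (0.04) / (0.17715) = 0.22579.

0.2258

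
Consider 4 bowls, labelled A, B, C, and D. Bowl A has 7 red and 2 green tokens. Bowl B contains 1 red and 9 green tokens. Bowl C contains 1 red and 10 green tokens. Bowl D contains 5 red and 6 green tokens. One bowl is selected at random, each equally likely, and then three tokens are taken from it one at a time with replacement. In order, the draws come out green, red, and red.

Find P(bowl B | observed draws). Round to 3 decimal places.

Compute the likelihood of the observed sequence for each case: P(data | bowl A) = (2/9)(7/9)(7/9) = 0.13443; P(data | bowl B) = (9/10)(1/10)(1/10) = 0.009; P(data | bowl C) = (10/11)(1/11)(1/11) = 0.0075131; P(data | bowl D) = (6/11)(5/11)(5/11) = 0.1127.
Multiplying each by its prior: 1/4 · 0.13443 = 0.033608, 1/4 · 0.009 = 0.00225, 1/4 · 0.0075131 = 0.0018783, 1/4 · 0.1127 = 0.028174; with total 0.06591.
Hence P(bowl B | data) = (0.00225) / (0.06591) = 0.034137.

0.034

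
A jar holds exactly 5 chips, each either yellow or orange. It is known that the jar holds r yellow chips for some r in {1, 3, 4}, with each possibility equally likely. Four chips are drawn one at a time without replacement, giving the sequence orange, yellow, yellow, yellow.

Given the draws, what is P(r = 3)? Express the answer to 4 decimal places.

Under each hypothesis, the probability of the observed sequence is: P(data | r = 1) = (4/5)(1/4)(0/3) = 0; P(data | r = 3) = (2/5)(3/4)(2/3)(1/2) = 1/10; P(data | r = 4) = (1/5)(4/4)(3/3)(2/2) = 1/5.
The prior-weighted likelihoods are 1/3 · 0 = 0, 1/3 · 1/10 = 1/30, 1/3 · 1/5 = 1/15; with total 1/10.
By Bayes' rule, P(r = 3 | data) = (1/30) / (1/10) = 1/3.

0.3333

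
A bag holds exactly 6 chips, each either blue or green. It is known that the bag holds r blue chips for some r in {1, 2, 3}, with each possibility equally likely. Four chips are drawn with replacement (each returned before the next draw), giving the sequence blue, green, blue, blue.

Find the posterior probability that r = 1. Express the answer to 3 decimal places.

0.042

For each hypothesis, P(data | H) works out to: P(data | r = 1) = (1/6)(5/6)(1/6)(1/6) = 0.003858; P(data | r = 2) = (2/6)(4/6)(2/6)(2/6) = 0.024691; P(data | r = 3) = (3/6)(3/6)(3/6)(3/6) = 0.0625.
Weighting by the prior gives 1/3 · 0.003858 = 0.001286, 1/3 · 0.024691 = 0.0082305, 1/3 · 0.0625 = 0.020833; summing to 0.03035.
Hence P(r = 1 | data) = (0.001286) / (0.03035) = 0.042373.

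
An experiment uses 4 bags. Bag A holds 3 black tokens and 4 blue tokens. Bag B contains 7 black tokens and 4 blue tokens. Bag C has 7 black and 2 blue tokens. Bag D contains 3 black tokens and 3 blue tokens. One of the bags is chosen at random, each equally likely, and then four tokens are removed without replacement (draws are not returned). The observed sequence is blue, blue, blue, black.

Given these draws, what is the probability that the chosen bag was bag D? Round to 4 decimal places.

The likelihood of the observed sequence under each hypothesis: P(data | bag A) = (4/7)(3/6)(2/5)(3/4) = 0.085714; P(data | bag B) = (4/11)(3/10)(2/9)(7/8) = 0.021212; P(data | bag C) = (2/9)(1/8)(0/7) = 0; P(data | bag D) = (3/6)(2/5)(1/4)(3/3) = 0.05.
Weighting by the prior gives 1/4 · 0.085714 = 0.021429, 1/4 · 0.021212 = 0.005303, 1/4 · 0 = 0, 1/4 · 0.05 = 0.0125; with total 0.039232.
Therefore the posterior P(bag D | data) = (0.0125) / (0.039232) = 0.31862.

0.3186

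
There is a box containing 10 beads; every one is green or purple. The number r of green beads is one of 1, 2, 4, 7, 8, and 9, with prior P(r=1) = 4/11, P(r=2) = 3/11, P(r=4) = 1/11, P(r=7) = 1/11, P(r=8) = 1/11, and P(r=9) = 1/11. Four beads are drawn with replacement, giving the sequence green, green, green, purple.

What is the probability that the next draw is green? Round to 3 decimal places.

0.705

Under each hypothesis, the probability of the observed sequence is: P(data | r = 1) = (1/10)(1/10)(1/10)(9/10) = 0.0009; P(data | r = 2) = (2/10)(2/10)(2/10)(8/10) = 0.0064; P(data | r = 4) = (4/10)(4/10)(4/10)(6/10) = 0.0384; P(data | r = 7) = (7/10)(7/10)(7/10)(3/10) = 0.1029; P(data | r = 8) = (8/10)(8/10)(8/10)(2/10) = 0.1024; P(data | r = 9) = (9/10)(9/10)(9/10)(1/10) = 0.0729.
Weighting by the prior gives 4/11 · 0.0009 = 0.00032727, 3/11 · 0.0064 = 0.0017455, 1/11 · 0.0384 = 0.0034909, 1/11 · 0.1029 = 0.0093545, 1/11 · 0.1024 = 0.0093091, 1/11 · 0.0729 = 0.0066273; these sum to 0.030855.
Dividing through by the total gives posterior P(r = 1 | data) = 0.010607, P(r = 2 | data) = 0.05657, P(r = 4 | data) = 0.11314, P(r = 7 | data) = 0.30318, P(r = 8 | data) = 0.30171, P(r = 9 | data) = 0.21479.
Averaging over the posterior, P(green next | data) = (1/10)(0.010607) + (1/5)(0.05657) + (2/5)(0.11314) + (7/10)(0.30318) + (4/5)(0.30171) + (9/10)(0.21479) = 0.70454.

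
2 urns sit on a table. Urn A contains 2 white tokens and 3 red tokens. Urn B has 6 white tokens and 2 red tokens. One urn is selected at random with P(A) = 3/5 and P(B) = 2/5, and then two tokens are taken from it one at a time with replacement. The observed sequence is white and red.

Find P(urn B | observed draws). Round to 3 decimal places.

0.342

Under each hypothesis, the probability of the observed sequence is: P(data | urn A) = (2/5)(3/5) = 6/25; P(data | urn B) = (6/8)(2/8) = 3/16.
The prior-weighted likelihoods are 3/5 · 6/25 = 18/125, 2/5 · 3/16 = 3/40; these sum to 219/1000.
By Bayes' rule, P(urn B | data) = (3/40) / (219/1000) = 25/73.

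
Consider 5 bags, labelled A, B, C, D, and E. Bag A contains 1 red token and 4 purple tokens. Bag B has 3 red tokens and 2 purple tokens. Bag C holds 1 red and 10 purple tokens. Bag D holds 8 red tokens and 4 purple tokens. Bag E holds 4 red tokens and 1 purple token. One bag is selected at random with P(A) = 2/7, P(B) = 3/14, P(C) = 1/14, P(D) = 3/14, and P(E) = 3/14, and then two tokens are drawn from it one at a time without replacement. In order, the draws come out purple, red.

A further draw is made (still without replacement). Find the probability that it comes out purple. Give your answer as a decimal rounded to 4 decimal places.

0.4519

For each hypothesis, P(data | H) works out to: P(data | bag A) = (4/5)(1/4) = 1/5; P(data | bag B) = (2/5)(3/4) = 3/10; P(data | bag C) = (10/11)(1/10) = 1/11; P(data | bag D) = (4/12)(8/11) = 8/33; P(data | bag E) = (1/5)(4/4) = 1/5.
Multiplying each by its prior: 2/7 · 1/5 = 2/35, 3/14 · 3/10 = 9/140, 1/14 · 1/11 = 1/154, 3/14 · 8/33 = 4/77, 3/14 · 1/5 = 3/70; summing to 49/220.
Dividing through by the total gives posterior P(bag A | data) = 88/343, P(bag B | data) = 99/343, P(bag C | data) = 10/343, P(bag D | data) = 80/343, P(bag E | data) = 66/343.
Averaging over the posterior, P(purple next | data) = (1)(88/343) + (1/3)(99/343) + (1)(10/343) + (3/10)(80/343) + (0)(66/343) = 155/343.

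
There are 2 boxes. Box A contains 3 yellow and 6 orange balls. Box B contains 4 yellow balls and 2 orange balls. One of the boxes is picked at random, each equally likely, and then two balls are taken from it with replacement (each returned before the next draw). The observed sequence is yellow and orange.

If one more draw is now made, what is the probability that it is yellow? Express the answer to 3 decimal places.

Compute the likelihood of the observed sequence for each case: P(data | box A) = (3/9)(6/9) = 2/9; P(data | box B) = (4/6)(2/6) = 2/9.
Multiplying each by its prior: 1/2 · 2/9 = 1/9, 1/2 · 2/9 = 1/9; with total 2/9.
The posterior is then P(box A | data) = 1/2, P(box B | data) = 1/2.
So P(yellow next | data) = Σ P(yellow next | H) P(H | data) = (1/3)(1/2) + (2/3)(1/2) = 1/2.

0.500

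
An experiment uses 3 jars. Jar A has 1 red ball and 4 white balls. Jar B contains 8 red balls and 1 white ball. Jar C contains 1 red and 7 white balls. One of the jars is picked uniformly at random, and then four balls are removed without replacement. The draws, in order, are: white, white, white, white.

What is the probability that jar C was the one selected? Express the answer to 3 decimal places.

0.714

Compute the likelihood of the observed sequence for each case: P(data | jar A) = (4/5)(3/4)(2/3)(1/2) = 1/5; P(data | jar B) = (1/9)(0/8) = 0; P(data | jar C) = (7/8)(6/7)(5/6)(4/5) = 1/2.
Multiplying each by its prior: 1/3 · 1/5 = 1/15, 1/3 · 0 = 0, 1/3 · 1/2 = 1/6; these sum to 7/30.
Therefore the posterior P(jar C | data) = (1/6) / (7/30) = 5/7.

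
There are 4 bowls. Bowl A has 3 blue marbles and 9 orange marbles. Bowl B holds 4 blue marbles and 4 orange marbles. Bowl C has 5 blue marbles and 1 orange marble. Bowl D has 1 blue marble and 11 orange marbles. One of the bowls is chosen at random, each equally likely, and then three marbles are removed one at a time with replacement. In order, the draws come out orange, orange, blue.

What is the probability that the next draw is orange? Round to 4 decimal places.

0.6578

The likelihood of the observed sequence under each hypothesis: P(data | bowl A) = (9/12)(9/12)(3/12) = 0.14062; P(data | bowl B) = (4/8)(4/8)(4/8) = 0.125; P(data | bowl C) = (1/6)(1/6)(5/6) = 0.023148; P(data | bowl D) = (11/12)(11/12)(1/12) = 0.070023.
The prior-weighted likelihoods are 1/4 · 0.14062 = 0.035156, 1/4 · 0.125 = 0.03125, 1/4 · 0.023148 = 0.005787, 1/4 · 0.070023 = 0.017506; with total 0.089699.
Dividing through by the total gives posterior P(bowl A | data) = 0.39194, P(bowl B | data) = 0.34839, P(bowl C | data) = 0.064516, P(bowl D | data) = 0.19516.
So P(orange next | data) = Σ P(orange next | H) P(H | data) = (3/4)(0.39194) + (1/2)(0.34839) + (1/6)(0.064516) + (11/12)(0.19516) = 0.6578.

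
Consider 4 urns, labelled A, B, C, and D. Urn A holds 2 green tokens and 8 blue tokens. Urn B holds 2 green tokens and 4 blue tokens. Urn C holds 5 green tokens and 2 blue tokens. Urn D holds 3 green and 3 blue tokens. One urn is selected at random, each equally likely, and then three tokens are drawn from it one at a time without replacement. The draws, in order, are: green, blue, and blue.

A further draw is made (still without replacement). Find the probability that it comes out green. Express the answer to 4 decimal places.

0.4275

Under each hypothesis, the probability of the observed sequence is: P(data | urn A) = (2/10)(8/9)(7/8) = 0.15556; P(data | urn B) = (2/6)(4/5)(3/4) = 0.2; P(data | urn C) = (5/7)(2/6)(1/5) = 0.047619; P(data | urn D) = (3/6)(3/5)(2/4) = 0.15.
The prior-weighted likelihoods are 1/4 · 0.15556 = 0.038889, 1/4 · 0.2 = 0.05, 1/4 · 0.047619 = 0.011905, 1/4 · 0.15 = 0.0375; with total 0.13829.
Dividing through by the total gives posterior P(urn A | data) = 0.28121, P(urn B | data) = 0.36155, P(urn C | data) = 0.086083, P(urn D | data) = 0.27116.
The predictive probability is P(green next | data) = (1/7)(0.28121) + (1/3)(0.36155) + (1)(0.086083) + (2/3)(0.27116) = 0.42755.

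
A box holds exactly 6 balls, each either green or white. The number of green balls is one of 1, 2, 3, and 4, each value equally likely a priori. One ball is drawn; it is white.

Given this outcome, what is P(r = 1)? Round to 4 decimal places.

0.3571

The likelihood of this draw under each hypothesis: P(data | r = 1) = (5/6) = 5/6; P(data | r = 2) = (4/6) = 2/3; P(data | r = 3) = (3/6) = 1/2; P(data | r = 4) = (2/6) = 1/3.
The prior-weighted likelihoods are 1/4 · 5/6 = 5/24, 1/4 · 2/3 = 1/6, 1/4 · 1/2 = 1/8, 1/4 · 1/3 = 1/12; these sum to 7/12.
Therefore the posterior P(r = 1 | data) = (5/24) / (7/12) = 5/14.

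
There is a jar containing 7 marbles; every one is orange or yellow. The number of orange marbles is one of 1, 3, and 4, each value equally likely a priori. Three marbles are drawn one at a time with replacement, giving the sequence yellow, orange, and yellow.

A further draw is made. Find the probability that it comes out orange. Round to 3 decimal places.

0.386

Compute the likelihood of the observed sequence for each case: P(data | r = 1) = (6/7)(1/7)(6/7) = 36/343; P(data | r = 3) = (4/7)(3/7)(4/7) = 48/343; P(data | r = 4) = (3/7)(4/7)(3/7) = 36/343.
Multiplying each by its prior: 1/3 · 36/343 = 12/343, 1/3 · 48/343 = 16/343, 1/3 · 36/343 = 12/343; these sum to 40/343.
The posterior is then P(r = 1 | data) = 3/10, P(r = 3 | data) = 2/5, P(r = 4 | data) = 3/10.
So P(orange next | data) = Σ P(orange next | H) P(H | data) = (1/7)(3/10) + (3/7)(2/5) + (4/7)(3/10) = 27/70.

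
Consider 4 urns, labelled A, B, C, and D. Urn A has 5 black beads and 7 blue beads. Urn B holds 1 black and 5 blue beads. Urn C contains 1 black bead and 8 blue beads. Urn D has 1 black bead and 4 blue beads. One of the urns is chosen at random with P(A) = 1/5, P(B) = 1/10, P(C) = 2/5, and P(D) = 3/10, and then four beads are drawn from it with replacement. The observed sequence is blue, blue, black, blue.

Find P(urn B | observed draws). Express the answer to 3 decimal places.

Under each hypothesis, the probability of the observed sequence is: P(data | urn A) = (7/12)(7/12)(5/12)(7/12) = 0.082706; P(data | urn B) = (5/6)(5/6)(1/6)(5/6) = 0.096451; P(data | urn C) = (8/9)(8/9)(1/9)(8/9) = 0.078037; P(data | urn D) = (4/5)(4/5)(1/5)(4/5) = 0.1024.
Multiplying each by its prior: 1/5 · 0.082706 = 0.016541, 1/10 · 0.096451 = 0.0096451, 2/5 · 0.078037 = 0.031215, 3/10 · 0.1024 = 0.03072; these sum to 0.088121.
By Bayes' rule, P(urn B | data) = (0.0096451) / (0.088121) = 0.10945.

0.109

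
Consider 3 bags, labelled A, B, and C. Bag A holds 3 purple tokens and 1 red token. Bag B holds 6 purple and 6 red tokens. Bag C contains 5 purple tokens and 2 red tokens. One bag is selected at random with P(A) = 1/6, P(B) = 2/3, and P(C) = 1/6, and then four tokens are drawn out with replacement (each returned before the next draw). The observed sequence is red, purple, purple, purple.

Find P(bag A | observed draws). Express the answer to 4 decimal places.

0.2295

The likelihood of the observed sequence under each hypothesis: P(data | bag A) = (1/4)(3/4)(3/4)(3/4) = 0.10547; P(data | bag B) = (6/12)(6/12)(6/12)(6/12) = 0.0625; P(data | bag C) = (2/7)(5/7)(5/7)(5/7) = 0.10412.
Weighting by the prior gives 1/6 · 0.10547 = 0.017578, 2/3 · 0.0625 = 0.041667, 1/6 · 0.10412 = 0.017354; summing to 0.076599.
By Bayes' rule, P(bag A | data) = (0.017578) / (0.076599) = 0.22948.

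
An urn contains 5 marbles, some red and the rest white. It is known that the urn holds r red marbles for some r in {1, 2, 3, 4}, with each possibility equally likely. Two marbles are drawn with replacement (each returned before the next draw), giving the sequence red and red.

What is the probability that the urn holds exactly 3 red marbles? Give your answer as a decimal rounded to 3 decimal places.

0.300

For each hypothesis, P(data | H) works out to: P(data | r = 1) = (1/5)(1/5) = 1/25; P(data | r = 2) = (2/5)(2/5) = 4/25; P(data | r = 3) = (3/5)(3/5) = 9/25; P(data | r = 4) = (4/5)(4/5) = 16/25.
Weighting by the prior gives 1/4 · 1/25 = 1/100, 1/4 · 4/25 = 1/25, 1/4 · 9/25 = 9/100, 1/4 · 16/25 = 4/25; with total 3/10.
Hence P(r = 3 | data) = (9/100) / (3/10) = 3/10.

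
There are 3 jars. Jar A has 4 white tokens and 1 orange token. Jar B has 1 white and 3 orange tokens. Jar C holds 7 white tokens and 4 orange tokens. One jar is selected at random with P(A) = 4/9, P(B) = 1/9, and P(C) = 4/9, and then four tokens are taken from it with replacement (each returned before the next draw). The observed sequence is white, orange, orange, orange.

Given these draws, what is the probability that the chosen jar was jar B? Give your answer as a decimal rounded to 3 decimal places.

Under each hypothesis, the probability of the observed sequence is: P(data | jar A) = (4/5)(1/5)(1/5)(1/5) = 0.0064; P(data | jar B) = (1/4)(3/4)(3/4)(3/4) = 0.10547; P(data | jar C) = (7/11)(4/11)(4/11)(4/11) = 0.030599.
Weighting by the prior gives 4/9 · 0.0064 = 0.0028444, 1/9 · 0.10547 = 0.011719, 4/9 · 0.030599 = 0.0136; summing to 0.028163.
Therefore the posterior P(jar B | data) = (0.011719) / (0.028163) = 0.41611.

0.416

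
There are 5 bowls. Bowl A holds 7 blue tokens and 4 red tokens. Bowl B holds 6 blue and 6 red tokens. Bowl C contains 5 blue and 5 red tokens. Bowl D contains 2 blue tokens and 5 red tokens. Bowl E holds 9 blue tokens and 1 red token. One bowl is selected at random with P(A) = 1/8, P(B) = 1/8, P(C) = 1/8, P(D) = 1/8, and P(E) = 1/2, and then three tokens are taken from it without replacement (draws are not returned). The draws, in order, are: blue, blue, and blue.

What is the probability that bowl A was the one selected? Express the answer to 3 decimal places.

The likelihood of the observed sequence under each hypothesis: P(data | bowl A) = (7/11)(6/10)(5/9) = 0.21212; P(data | bowl B) = (6/12)(5/11)(4/10) = 0.090909; P(data | bowl C) = (5/10)(4/9)(3/8) = 0.083333; P(data | bowl D) = (2/7)(1/6)(0/5) = 0; P(data | bowl E) = (9/10)(8/9)(7/8) = 0.7.
Weighting by the prior gives 1/8 · 0.21212 = 0.026515, 1/8 · 0.090909 = 0.011364, 1/8 · 0.083333 = 0.010417, 1/8 · 0 = 0, 1/2 · 0.7 = 0.35; these sum to 0.3983.
Hence P(bowl A | data) = (0.026515) / (0.3983) = 0.066572.

0.067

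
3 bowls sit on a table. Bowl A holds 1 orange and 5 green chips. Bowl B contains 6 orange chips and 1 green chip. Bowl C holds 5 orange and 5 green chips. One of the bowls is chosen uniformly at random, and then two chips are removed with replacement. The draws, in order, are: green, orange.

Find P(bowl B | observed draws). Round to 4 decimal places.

The likelihood of the observed sequence under each hypothesis: P(data | bowl A) = (5/6)(1/6) = 0.13889; P(data | bowl B) = (1/7)(6/7) = 0.12245; P(data | bowl C) = (5/10)(5/10) = 0.25.
Weighting by the prior gives 1/3 · 0.13889 = 0.046296, 1/3 · 0.12245 = 0.040816, 1/3 · 0.25 = 0.083333; summing to 0.17045.
Therefore the posterior P(bowl B | data) = (0.040816) / (0.17045) = 0.23947.

0.2395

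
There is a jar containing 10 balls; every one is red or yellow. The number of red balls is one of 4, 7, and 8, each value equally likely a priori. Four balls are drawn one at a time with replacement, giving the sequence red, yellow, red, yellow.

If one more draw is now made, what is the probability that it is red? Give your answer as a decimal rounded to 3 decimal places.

0.584

For each hypothesis, P(data | H) works out to: P(data | r = 4) = (4/10)(6/10)(4/10)(6/10) = 0.0576; P(data | r = 7) = (7/10)(3/10)(7/10)(3/10) = 0.0441; P(data | r = 8) = (8/10)(2/10)(8/10)(2/10) = 0.0256.
The prior-weighted likelihoods are 1/3 · 0.0576 = 0.0192, 1/3 · 0.0441 = 0.0147, 1/3 · 0.0256 = 0.0085333; summing to 0.042433.
The posterior is then P(r = 4 | data) = 0.45247, P(r = 7 | data) = 0.34643, P(r = 8 | data) = 0.2011.
The predictive probability is P(red next | data) = (2/5)(0.45247) + (7/10)(0.34643) + (4/5)(0.2011) = 0.58437.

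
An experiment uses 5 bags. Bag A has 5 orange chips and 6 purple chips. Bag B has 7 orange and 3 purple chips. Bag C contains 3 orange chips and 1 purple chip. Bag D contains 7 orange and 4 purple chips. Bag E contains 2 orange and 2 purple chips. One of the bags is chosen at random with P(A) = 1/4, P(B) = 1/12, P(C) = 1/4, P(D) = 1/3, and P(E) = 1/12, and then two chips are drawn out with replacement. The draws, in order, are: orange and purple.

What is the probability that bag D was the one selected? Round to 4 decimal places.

0.3439

For each hypothesis, P(data | H) works out to: P(data | bag A) = (5/11)(6/11) = 0.24793; P(data | bag B) = (7/10)(3/10) = 0.21; P(data | bag C) = (3/4)(1/4) = 0.1875; P(data | bag D) = (7/11)(4/11) = 0.2314; P(data | bag E) = (2/4)(2/4) = 0.25.
Multiplying each by its prior: 1/4 · 0.24793 = 0.061983, 1/12 · 0.21 = 0.0175, 1/4 · 0.1875 = 0.046875, 1/3 · 0.2314 = 0.077135, 1/12 · 0.25 = 0.020833; these sum to 0.22433.
By Bayes' rule, P(bag D | data) = (0.077135) / (0.22433) = 0.34385.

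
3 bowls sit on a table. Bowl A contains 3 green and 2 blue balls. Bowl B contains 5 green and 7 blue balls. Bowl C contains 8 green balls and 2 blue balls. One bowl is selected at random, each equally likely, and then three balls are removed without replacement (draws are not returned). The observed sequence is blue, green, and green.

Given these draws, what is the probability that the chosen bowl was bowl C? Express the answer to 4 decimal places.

Under each hypothesis, the probability of the observed sequence is: P(data | bowl A) = (2/5)(3/4)(2/3) = 0.2; P(data | bowl B) = (7/12)(5/11)(4/10) = 0.10606; P(data | bowl C) = (2/10)(8/9)(7/8) = 0.15556.
Multiplying each by its prior: 1/3 · 0.2 = 0.066667, 1/3 · 0.10606 = 0.035354, 1/3 · 0.15556 = 0.051852; summing to 0.15387.
So P(bowl C | data) = (0.051852) / (0.15387) = 0.33698.

0.3370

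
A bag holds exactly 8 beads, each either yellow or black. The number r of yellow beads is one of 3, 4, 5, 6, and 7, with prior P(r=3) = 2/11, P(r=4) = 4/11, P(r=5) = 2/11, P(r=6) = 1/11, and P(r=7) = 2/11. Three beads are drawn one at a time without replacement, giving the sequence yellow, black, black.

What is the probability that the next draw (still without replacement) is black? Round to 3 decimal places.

The likelihood of the observed sequence under each hypothesis: P(data | r = 3) = (3/8)(5/7)(4/6) = 5/28; P(data | r = 4) = (4/8)(4/7)(3/6) = 1/7; P(data | r = 5) = (5/8)(3/7)(2/6) = 5/56; P(data | r = 6) = (6/8)(2/7)(1/6) = 1/28; P(data | r = 7) = (7/8)(1/7)(0/6) = 0.
Multiplying each by its prior: 2/11 · 5/28 = 5/154, 4/11 · 1/7 = 4/77, 2/11 · 5/56 = 5/308, 1/11 · 1/28 = 1/308, 2/11 · 0 = 0; summing to 8/77.
Dividing through by the total gives posterior P(r = 3 | data) = 5/16, P(r = 4 | data) = 1/2, P(r = 5 | data) = 5/32, P(r = 6 | data) = 1/32, P(r = 7 | data) = 0.
So P(black next | data) = Σ P(black next | H) P(H | data) = (3/5)(5/16) + (2/5)(1/2) + (1/5)(5/32) + (0)(1/32) = 67/160.

0.419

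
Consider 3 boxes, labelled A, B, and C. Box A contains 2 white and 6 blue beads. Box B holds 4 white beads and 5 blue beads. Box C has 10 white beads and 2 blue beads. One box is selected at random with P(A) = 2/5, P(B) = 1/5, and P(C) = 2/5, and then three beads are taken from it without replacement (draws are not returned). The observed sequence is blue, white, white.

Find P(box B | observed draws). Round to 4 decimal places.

Under each hypothesis, the probability of the observed sequence is: P(data | box A) = (6/8)(2/7)(1/6) = 0.035714; P(data | box B) = (5/9)(4/8)(3/7) = 0.11905; P(data | box C) = (2/12)(10/11)(9/10) = 0.13636.
Weighting by the prior gives 2/5 · 0.035714 = 0.014286, 1/5 · 0.11905 = 0.02381, 2/5 · 0.13636 = 0.054545; with total 0.092641.
Hence P(box B | data) = (0.02381) / (0.092641) = 0.25701.

0.2570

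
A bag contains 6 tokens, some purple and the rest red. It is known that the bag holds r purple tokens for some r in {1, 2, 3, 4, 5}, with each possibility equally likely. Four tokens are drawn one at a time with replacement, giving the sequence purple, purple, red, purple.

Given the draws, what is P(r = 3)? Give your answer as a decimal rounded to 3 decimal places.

0.218

The likelihood of the observed sequence under each hypothesis: P(data | r = 1) = (1/6)(1/6)(5/6)(1/6) = 0.003858; P(data | r = 2) = (2/6)(2/6)(4/6)(2/6) = 0.024691; P(data | r = 3) = (3/6)(3/6)(3/6)(3/6) = 0.0625; P(data | r = 4) = (4/6)(4/6)(2/6)(4/6) = 0.098765; P(data | r = 5) = (5/6)(5/6)(1/6)(5/6) = 0.096451.
The prior-weighted likelihoods are 1/5 · 0.003858 = 0.0007716, 1/5 · 0.024691 = 0.0049383, 1/5 · 0.0625 = 0.0125, 1/5 · 0.098765 = 0.019753, 1/5 · 0.096451 = 0.01929; summing to 0.057253.
So P(r = 3 | data) = (0.0125) / (0.057253) = 0.21833.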